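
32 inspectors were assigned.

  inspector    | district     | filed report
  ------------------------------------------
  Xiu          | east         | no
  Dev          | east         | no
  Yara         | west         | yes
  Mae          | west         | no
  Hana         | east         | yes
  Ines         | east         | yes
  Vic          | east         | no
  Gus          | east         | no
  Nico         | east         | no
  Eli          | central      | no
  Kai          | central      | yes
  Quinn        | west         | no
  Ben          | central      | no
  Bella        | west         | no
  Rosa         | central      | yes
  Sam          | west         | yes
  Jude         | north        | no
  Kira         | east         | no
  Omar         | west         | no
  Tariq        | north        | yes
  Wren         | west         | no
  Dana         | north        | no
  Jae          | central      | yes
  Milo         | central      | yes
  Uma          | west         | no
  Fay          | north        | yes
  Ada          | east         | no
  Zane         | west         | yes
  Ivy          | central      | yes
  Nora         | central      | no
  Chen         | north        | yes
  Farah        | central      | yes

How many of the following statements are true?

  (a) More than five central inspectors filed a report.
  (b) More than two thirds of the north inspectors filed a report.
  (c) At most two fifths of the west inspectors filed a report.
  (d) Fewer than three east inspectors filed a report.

3

(a) central: |A| = 9, |A ∩ B| = 6; needs |A ∩ B| > 5 — true.
(b) north: |A| = 5, |A ∩ B| = 3; needs |A ∩ B| / |A| > 2/3 — false.
(c) west: |A| = 9, |A ∩ B| = 3; needs |A ∩ B| / |A| ≤ 2/5 — true.
(d) east: |A| = 9, |A ∩ B| = 2; needs |A ∩ B| < 3 — true.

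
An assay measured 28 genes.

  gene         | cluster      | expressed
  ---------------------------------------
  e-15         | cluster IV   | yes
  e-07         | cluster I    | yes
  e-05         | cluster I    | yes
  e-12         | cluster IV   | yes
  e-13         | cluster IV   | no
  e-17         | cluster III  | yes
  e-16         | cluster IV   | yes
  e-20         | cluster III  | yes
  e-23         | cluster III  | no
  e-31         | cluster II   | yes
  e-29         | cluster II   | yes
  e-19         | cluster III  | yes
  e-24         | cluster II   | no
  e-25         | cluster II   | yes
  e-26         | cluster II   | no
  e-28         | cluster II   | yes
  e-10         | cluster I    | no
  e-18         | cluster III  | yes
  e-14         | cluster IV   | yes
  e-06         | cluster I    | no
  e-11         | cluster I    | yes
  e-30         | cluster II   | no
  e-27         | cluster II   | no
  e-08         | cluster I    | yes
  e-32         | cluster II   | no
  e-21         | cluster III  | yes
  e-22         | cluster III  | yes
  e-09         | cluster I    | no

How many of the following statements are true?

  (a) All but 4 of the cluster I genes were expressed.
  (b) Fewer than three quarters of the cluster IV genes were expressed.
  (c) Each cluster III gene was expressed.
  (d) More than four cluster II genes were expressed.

(a) cluster I: |A| = 7, |A ∩ B| = 4; needs |A ∖ B| = 4 — false.
(b) cluster IV: |A| = 5, |A ∩ B| = 4; needs |A ∩ B| / |A| < 3/4 — false.
(c) cluster III: |A| = 7, |A ∩ B| = 6; needs A ⊆ B, i.e. every element of A is in B (|A ∖ B| = 0) — false.
(d) cluster II: |A| = 9, |A ∩ B| = 4; needs |A ∩ B| > 4 — false.

0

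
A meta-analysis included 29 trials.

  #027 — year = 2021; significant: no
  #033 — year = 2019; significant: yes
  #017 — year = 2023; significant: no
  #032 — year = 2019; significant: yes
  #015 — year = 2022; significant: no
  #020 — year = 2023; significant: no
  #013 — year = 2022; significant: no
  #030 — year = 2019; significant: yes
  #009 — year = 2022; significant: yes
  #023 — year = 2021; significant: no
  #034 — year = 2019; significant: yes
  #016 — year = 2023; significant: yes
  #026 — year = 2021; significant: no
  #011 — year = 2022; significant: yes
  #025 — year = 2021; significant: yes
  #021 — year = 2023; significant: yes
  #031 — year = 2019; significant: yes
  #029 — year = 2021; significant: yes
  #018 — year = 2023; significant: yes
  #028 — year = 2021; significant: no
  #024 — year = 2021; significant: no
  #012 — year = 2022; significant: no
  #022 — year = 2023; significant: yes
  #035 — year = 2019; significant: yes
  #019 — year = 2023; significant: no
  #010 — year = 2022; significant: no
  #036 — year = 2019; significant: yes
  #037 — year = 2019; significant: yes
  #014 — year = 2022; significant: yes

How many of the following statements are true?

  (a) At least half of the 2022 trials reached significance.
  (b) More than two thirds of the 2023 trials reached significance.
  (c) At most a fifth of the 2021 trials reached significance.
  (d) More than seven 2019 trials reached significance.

1

(a) 2022: |A| = 7, |A ∩ B| = 3; needs |A ∩ B| ≥ |A ∖ B| — false.
(b) 2023: |A| = 7, |A ∩ B| = 4; needs |A ∩ B| / |A| > 2/3 — false.
(c) 2021: |A| = 7, |A ∩ B| = 2; needs |A ∩ B| / |A| ≤ 1/5 — false.
(d) 2019: |A| = 8, |A ∩ B| = 8; needs |A ∩ B| > 7 — true.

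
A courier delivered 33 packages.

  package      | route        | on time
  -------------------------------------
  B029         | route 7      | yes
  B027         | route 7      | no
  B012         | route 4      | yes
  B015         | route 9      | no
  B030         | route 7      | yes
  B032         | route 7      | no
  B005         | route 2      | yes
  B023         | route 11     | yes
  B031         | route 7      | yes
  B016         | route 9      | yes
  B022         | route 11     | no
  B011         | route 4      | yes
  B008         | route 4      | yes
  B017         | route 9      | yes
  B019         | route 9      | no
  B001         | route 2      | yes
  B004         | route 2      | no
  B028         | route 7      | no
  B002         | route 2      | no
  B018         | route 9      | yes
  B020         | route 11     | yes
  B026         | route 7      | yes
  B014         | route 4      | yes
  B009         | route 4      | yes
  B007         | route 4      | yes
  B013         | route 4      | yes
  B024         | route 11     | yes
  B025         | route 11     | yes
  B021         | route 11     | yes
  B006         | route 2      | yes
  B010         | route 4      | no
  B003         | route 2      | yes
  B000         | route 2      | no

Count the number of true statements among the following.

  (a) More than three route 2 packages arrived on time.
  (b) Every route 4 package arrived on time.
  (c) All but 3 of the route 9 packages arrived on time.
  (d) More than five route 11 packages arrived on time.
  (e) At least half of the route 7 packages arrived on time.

(a) route 2: |A| = 7, |A ∩ B| = 4; needs |A ∩ B| > 3 — true.
(b) route 4: |A| = 8, |A ∩ B| = 7; needs A ⊆ B, i.e. every element of A is in B (|A ∖ B| = 0) — false.
(c) route 9: |A| = 5, |A ∩ B| = 3; needs |A ∖ B| = 3 — false.
(d) route 11: |A| = 6, |A ∩ B| = 5; needs |A ∩ B| > 5 — false.
(e) route 7: |A| = 7, |A ∩ B| = 4; needs |A ∩ B| ≥ |A ∖ B| — true.

2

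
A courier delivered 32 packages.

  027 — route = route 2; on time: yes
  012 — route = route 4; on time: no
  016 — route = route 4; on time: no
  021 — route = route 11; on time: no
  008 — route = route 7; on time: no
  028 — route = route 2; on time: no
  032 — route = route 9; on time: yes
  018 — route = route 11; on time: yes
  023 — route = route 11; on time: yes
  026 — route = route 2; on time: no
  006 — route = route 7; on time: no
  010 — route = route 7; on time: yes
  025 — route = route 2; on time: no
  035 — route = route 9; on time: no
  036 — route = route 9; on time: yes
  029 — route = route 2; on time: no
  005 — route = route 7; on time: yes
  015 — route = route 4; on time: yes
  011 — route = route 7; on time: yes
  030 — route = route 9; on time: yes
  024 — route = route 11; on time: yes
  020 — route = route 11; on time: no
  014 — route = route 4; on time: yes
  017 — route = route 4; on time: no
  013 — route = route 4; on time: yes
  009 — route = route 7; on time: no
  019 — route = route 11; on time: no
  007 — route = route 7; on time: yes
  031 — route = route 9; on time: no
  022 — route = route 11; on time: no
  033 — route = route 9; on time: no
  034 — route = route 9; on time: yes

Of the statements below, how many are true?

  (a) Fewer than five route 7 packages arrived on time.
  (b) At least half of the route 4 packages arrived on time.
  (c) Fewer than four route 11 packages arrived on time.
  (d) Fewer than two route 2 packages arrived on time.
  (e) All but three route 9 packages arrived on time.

(a) route 7: |A| = 7, |A ∩ B| = 4; needs |A ∩ B| < 5 — true.
(b) route 4: |A| = 6, |A ∩ B| = 3; needs |A ∩ B| ≥ |A ∖ B| — true.
(c) route 11: |A| = 7, |A ∩ B| = 3; needs |A ∩ B| < 4 — true.
(d) route 2: |A| = 5, |A ∩ B| = 1; needs |A ∩ B| < 2 — true.
(e) route 9: |A| = 7, |A ∩ B| = 4; needs |A ∖ B| = 3 — true.

5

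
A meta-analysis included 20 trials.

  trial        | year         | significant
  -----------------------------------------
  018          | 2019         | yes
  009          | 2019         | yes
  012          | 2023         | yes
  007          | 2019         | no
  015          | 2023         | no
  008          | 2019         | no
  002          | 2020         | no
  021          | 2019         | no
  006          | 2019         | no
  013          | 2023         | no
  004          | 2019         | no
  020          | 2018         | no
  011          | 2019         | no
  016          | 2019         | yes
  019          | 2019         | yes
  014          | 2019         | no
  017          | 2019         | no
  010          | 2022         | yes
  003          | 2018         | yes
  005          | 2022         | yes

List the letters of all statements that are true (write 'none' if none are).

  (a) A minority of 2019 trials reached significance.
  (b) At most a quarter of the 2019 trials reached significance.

(a)

|A| = 12, |A ∩ B| = 4, |A ∖ B| = 8.
(a) |A ∩ B| < |A ∖ B|: holds.
(b) |A ∩ B| / |A| ≤ 1/4: fails.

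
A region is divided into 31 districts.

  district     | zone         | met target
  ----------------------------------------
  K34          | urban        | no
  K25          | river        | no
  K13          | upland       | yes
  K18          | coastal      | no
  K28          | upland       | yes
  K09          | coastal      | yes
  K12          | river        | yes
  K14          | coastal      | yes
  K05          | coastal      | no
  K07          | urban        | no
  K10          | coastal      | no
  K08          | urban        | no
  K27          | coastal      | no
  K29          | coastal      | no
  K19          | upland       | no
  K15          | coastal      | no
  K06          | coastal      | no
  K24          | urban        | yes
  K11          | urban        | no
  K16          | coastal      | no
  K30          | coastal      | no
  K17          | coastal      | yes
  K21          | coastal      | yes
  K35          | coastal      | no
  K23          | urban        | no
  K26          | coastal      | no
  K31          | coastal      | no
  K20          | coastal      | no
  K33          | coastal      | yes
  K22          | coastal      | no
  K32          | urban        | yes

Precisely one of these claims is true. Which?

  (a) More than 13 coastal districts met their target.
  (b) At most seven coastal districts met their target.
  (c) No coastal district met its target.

|A| = 19, |A ∩ B| = 5, |A ∖ B| = 14.
(a) requires |A ∩ B| > 13: false.
(b) requires |A ∩ B| ≤ 7: true.
(c) requires A ∩ B = ∅ (|A ∩ B| = 0): false.

(b)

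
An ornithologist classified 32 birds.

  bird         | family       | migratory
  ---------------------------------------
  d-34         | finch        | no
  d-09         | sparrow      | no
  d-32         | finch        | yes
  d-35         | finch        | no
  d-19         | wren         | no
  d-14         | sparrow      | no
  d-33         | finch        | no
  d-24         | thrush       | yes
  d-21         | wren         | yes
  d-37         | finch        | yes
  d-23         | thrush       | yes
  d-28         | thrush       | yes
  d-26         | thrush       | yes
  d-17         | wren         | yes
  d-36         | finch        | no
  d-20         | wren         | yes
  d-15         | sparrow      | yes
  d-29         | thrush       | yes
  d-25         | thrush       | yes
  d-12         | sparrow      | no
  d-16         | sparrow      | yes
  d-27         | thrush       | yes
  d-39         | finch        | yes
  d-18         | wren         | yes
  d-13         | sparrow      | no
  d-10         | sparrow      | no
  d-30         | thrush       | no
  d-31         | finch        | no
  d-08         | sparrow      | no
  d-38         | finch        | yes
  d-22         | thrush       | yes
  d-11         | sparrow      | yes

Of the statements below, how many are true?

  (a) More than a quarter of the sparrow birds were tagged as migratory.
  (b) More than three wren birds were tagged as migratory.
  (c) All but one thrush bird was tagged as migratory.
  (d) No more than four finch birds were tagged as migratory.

(a) sparrow: |A| = 9, |A ∩ B| = 3; needs |A ∩ B| / |A| > 1/4 — true.
(b) wren: |A| = 5, |A ∩ B| = 4; needs |A ∩ B| > 3 — true.
(c) thrush: |A| = 9, |A ∩ B| = 8; needs |A ∖ B| = 1 — true.
(d) finch: |A| = 9, |A ∩ B| = 4; needs |A ∩ B| ≤ 4 — true.

4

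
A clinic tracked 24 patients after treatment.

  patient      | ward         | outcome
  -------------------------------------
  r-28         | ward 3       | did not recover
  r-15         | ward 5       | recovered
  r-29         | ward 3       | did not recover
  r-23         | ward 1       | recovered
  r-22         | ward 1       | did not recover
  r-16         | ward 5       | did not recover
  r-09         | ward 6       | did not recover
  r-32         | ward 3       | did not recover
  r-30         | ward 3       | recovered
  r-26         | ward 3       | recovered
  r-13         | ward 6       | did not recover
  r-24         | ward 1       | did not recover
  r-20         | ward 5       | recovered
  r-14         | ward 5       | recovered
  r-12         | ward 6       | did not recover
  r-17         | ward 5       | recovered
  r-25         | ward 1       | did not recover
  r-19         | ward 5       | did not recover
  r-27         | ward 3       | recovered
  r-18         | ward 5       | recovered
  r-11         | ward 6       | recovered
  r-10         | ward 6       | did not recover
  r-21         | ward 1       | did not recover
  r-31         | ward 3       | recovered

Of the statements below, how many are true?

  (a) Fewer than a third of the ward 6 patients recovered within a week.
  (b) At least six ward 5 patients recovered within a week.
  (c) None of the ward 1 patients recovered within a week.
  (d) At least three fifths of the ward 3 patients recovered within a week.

(a) ward 6: |A| = 5, |A ∩ B| = 1; needs |A ∩ B| / |A| < 1/3 — true.
(b) ward 5: |A| = 7, |A ∩ B| = 5; needs |A ∩ B| ≥ 6 — false.
(c) ward 1: |A| = 5, |A ∩ B| = 1; needs A ∩ B = ∅ (|A ∩ B| = 0) — false.
(d) ward 3: |A| = 7, |A ∩ B| = 4; needs |A ∩ B| / |A| ≥ 3/5 — false.

1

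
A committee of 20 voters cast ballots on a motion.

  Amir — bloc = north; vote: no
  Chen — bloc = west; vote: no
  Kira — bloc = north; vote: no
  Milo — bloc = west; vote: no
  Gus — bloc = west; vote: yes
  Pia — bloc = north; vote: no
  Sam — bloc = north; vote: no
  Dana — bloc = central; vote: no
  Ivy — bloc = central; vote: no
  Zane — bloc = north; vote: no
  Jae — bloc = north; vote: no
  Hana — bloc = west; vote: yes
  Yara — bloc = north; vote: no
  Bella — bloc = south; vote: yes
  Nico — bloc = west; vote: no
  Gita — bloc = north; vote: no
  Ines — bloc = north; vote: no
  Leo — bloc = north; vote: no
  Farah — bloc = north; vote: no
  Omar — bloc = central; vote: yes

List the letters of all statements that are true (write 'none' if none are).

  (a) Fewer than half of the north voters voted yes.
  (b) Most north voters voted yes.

|A| = 11, |A ∩ B| = 0, |A ∖ B| = 11.
(a) |A ∩ B| < |A ∖ B|: holds.
(b) |A ∩ B| > |A ∖ B|: fails.

(a)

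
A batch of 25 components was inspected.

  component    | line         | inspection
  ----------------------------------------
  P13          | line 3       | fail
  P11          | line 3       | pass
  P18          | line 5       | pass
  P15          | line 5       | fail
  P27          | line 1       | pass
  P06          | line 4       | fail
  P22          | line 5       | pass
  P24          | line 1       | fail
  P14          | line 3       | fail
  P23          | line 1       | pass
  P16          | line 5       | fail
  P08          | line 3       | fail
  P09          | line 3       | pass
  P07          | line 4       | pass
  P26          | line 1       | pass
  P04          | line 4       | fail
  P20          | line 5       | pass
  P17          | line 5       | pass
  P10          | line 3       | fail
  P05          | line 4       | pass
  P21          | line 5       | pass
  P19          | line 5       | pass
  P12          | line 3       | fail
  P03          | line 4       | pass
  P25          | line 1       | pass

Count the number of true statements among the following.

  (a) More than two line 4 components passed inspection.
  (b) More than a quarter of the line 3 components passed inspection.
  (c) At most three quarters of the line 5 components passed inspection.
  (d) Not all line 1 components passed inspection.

(a) line 4: |A| = 5, |A ∩ B| = 3; needs |A ∩ B| > 2 — true.
(b) line 3: |A| = 7, |A ∩ B| = 2; needs |A ∩ B| / |A| > 1/4 — true.
(c) line 5: |A| = 8, |A ∩ B| = 6; needs |A ∩ B| / |A| ≤ 3/4 — true.
(d) line 1: |A| = 5, |A ∩ B| = 4; needs A ⊄ B (|A ∖ B| ≥ 1) — true.

4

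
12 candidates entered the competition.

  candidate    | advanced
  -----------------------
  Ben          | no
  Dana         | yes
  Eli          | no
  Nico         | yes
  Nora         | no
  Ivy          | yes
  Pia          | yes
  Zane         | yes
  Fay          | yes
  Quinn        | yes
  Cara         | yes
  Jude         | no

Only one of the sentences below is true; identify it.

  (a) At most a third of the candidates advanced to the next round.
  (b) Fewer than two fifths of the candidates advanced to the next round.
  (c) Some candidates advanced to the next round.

|A| = 12, |A ∩ B| = 8, |A ∖ B| = 4.
(a) requires |A ∩ B| / |A| ≤ 1/3: false.
(b) requires |A ∩ B| / |A| < 2/5: false.
(c) requires A ∩ B ≠ ∅ (|A ∩ B| ≥ 1): true.

(c)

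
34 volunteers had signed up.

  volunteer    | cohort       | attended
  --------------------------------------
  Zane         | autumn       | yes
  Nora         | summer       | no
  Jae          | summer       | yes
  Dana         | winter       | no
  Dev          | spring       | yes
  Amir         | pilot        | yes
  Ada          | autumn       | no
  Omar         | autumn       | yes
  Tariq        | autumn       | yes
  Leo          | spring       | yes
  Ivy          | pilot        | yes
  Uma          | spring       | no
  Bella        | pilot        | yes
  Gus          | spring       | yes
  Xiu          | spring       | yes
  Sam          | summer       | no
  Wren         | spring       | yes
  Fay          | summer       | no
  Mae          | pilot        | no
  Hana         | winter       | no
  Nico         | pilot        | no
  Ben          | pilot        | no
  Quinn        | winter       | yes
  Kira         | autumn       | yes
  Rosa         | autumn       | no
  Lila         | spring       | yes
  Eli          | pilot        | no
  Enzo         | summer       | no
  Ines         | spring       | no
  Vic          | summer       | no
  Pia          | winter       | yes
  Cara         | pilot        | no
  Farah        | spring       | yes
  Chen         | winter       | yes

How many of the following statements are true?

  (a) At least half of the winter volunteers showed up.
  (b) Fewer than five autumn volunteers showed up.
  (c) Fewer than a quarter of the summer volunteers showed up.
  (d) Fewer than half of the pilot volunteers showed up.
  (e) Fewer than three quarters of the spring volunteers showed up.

4

(a) winter: |A| = 5, |A ∩ B| = 3; needs |A ∩ B| ≥ |A ∖ B| — true.
(b) autumn: |A| = 6, |A ∩ B| = 4; needs |A ∩ B| < 5 — true.
(c) summer: |A| = 6, |A ∩ B| = 1; needs |A ∩ B| / |A| < 1/4 — true.
(d) pilot: |A| = 8, |A ∩ B| = 3; needs |A ∩ B| < |A ∖ B| — true.
(e) spring: |A| = 9, |A ∩ B| = 7; needs |A ∩ B| / |A| < 3/4 — false.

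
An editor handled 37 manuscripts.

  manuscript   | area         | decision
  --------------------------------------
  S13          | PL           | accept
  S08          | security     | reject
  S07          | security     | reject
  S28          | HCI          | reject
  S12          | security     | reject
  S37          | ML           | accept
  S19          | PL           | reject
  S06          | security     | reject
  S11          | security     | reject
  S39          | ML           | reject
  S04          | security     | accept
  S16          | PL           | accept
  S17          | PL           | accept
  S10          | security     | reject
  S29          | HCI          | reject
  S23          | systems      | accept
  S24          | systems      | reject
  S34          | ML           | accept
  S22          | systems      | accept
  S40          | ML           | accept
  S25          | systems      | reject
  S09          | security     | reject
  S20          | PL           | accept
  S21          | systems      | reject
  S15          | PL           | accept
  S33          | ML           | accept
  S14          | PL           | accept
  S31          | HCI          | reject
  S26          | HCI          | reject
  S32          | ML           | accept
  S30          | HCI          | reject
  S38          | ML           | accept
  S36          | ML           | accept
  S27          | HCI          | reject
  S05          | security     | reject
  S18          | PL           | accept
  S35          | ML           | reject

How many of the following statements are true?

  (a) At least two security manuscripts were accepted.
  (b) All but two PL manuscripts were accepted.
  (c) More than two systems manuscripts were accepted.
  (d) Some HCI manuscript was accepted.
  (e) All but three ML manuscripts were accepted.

(a) security: |A| = 9, |A ∩ B| = 1; needs |A ∩ B| ≥ 2 — false.
(b) PL: |A| = 8, |A ∩ B| = 7; needs |A ∖ B| = 2 — false.
(c) systems: |A| = 5, |A ∩ B| = 2; needs |A ∩ B| > 2 — false.
(d) HCI: |A| = 6, |A ∩ B| = 0; needs A ∩ B ≠ ∅ (|A ∩ B| ≥ 1) — false.
(e) ML: |A| = 9, |A ∩ B| = 7; needs |A ∖ B| = 3 — false.

0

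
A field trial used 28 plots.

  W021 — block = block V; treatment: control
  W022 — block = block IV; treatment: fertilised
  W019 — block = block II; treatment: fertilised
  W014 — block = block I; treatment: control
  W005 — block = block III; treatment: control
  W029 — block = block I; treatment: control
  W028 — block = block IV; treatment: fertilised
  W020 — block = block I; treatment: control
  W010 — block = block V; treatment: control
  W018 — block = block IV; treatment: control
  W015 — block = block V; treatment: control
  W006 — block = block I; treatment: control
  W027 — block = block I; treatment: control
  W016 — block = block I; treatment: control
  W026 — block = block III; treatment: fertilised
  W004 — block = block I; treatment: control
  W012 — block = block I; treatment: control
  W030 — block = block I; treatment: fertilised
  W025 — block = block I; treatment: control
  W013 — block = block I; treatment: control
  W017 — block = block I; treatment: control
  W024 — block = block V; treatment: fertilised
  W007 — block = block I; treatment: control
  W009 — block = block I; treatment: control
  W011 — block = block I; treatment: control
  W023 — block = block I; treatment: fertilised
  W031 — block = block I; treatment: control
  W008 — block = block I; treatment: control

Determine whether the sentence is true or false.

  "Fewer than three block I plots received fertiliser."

True

The determiner here denotes the relation: |A ∩ B| < 3.
|A| = 18, |A ∩ B| = 2, |A ∖ B| = 16.
|A ∩ B| = 2, so the statement is true.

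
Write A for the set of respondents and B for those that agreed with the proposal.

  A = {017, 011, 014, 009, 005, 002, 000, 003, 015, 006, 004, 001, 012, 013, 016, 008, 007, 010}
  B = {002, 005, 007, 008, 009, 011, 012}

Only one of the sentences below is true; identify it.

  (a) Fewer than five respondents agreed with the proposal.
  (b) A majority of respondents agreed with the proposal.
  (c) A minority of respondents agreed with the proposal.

|A| = 18, |A ∩ B| = 7, |A ∖ B| = 11.
(a) requires |A ∩ B| < 5: false.
(b) requires |A ∩ B| > |A ∖ B|: false.
(c) requires |A ∩ B| < |A ∖ B|: true.

(c)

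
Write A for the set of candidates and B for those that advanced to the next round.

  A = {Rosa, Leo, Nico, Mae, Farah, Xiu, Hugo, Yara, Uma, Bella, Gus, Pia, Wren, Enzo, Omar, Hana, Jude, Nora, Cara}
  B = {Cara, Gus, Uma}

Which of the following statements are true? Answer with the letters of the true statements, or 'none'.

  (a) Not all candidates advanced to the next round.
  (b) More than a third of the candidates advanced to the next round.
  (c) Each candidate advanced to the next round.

(a)

|A| = 19, |A ∩ B| = 3, |A ∖ B| = 16.
(a) A ⊄ B (|A ∖ B| ≥ 1): holds.
(b) |A ∩ B| / |A| > 1/3: fails.
(c) A ⊆ B, i.e. every element of A is in B (|A ∖ B| = 0): fails.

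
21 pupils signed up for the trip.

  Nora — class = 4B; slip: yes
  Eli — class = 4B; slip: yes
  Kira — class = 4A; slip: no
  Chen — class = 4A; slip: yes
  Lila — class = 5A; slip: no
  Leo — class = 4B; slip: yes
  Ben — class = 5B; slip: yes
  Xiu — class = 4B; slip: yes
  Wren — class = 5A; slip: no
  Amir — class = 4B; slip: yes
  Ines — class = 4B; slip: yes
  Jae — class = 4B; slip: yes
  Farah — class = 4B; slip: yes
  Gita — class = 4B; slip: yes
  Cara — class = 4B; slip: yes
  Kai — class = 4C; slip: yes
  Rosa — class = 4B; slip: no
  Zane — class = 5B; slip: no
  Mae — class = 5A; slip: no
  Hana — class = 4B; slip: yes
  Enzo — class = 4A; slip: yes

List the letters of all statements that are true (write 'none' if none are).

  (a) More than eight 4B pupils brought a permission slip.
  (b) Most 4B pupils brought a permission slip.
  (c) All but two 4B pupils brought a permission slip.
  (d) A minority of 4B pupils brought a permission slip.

|A| = 12, |A ∩ B| = 11, |A ∖ B| = 1.
(a) |A ∩ B| > 8: holds.
(b) |A ∩ B| > |A ∖ B|: holds.
(c) |A ∖ B| = 2: fails.
(d) |A ∩ B| < |A ∖ B|: fails.

(a), (b)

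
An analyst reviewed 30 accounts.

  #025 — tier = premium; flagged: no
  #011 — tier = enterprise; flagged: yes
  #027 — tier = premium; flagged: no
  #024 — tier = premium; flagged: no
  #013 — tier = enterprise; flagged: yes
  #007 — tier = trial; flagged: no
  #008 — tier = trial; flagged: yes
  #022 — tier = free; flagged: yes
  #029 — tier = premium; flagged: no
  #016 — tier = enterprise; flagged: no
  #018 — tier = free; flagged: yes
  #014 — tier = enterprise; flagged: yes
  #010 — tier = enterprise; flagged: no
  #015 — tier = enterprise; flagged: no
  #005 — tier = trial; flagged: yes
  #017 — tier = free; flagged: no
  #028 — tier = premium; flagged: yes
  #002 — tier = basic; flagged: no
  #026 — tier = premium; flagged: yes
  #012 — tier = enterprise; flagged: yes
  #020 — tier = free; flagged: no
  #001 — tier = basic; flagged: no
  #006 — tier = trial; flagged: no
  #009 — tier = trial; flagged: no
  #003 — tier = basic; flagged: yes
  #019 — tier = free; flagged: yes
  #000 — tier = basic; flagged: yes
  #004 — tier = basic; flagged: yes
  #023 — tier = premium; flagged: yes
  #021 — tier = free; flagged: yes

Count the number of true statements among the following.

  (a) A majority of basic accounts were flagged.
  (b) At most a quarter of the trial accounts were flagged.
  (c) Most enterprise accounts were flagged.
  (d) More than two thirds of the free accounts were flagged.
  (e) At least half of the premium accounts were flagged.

(a) basic: |A| = 5, |A ∩ B| = 3; needs |A ∩ B| > |A ∖ B| — true.
(b) trial: |A| = 5, |A ∩ B| = 2; needs |A ∩ B| / |A| ≤ 1/4 — false.
(c) enterprise: |A| = 7, |A ∩ B| = 4; needs |A ∩ B| > |A ∖ B| — true.
(d) free: |A| = 6, |A ∩ B| = 4; needs |A ∩ B| / |A| > 2/3 — false.
(e) premium: |A| = 7, |A ∩ B| = 3; needs |A ∩ B| ≥ |A ∖ B| — false.

2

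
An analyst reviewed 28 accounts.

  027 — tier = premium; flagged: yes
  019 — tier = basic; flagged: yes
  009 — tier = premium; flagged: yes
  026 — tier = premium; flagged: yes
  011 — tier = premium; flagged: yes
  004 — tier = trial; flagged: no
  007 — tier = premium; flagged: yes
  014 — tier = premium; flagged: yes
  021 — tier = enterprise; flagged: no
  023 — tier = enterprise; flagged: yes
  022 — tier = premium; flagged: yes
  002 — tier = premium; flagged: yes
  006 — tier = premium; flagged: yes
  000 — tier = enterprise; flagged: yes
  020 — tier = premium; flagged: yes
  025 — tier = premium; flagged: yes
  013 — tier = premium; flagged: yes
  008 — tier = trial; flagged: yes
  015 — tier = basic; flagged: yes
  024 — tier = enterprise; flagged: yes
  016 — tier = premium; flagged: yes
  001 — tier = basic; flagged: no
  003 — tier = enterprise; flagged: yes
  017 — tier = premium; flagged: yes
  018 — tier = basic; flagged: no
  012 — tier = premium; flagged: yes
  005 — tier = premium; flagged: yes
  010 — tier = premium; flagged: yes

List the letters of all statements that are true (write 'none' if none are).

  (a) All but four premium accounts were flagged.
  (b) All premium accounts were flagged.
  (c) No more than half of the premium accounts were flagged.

|A| = 17, |A ∩ B| = 17, |A ∖ B| = 0.
(a) |A ∖ B| = 4: fails.
(b) A ⊆ B, i.e. every element of A is in B (|A ∖ B| = 0): holds.
(c) |A ∩ B| ≤ |A ∖ B|: fails.

(b)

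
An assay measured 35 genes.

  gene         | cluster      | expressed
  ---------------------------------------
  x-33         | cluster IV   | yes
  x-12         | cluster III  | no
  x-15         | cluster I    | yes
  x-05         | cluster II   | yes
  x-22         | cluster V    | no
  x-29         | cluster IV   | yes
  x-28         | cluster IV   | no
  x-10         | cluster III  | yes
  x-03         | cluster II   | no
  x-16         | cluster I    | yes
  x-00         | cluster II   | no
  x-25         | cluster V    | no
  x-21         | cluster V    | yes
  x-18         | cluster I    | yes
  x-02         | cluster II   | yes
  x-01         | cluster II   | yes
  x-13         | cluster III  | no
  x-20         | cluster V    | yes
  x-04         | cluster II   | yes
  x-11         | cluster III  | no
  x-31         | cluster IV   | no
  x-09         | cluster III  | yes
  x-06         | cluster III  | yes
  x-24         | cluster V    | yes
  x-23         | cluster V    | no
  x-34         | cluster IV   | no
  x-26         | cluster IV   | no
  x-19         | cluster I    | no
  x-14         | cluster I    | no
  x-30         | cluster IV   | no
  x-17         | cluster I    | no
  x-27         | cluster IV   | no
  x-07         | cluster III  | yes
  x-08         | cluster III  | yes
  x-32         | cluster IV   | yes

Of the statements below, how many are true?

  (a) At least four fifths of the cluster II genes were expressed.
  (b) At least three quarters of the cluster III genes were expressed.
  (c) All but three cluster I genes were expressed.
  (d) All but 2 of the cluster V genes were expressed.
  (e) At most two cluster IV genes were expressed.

1

(a) cluster II: |A| = 6, |A ∩ B| = 4; needs |A ∩ B| / |A| ≥ 4/5 — false.
(b) cluster III: |A| = 8, |A ∩ B| = 5; needs |A ∩ B| / |A| ≥ 3/4 — false.
(c) cluster I: |A| = 6, |A ∩ B| = 3; needs |A ∖ B| = 3 — true.
(d) cluster V: |A| = 6, |A ∩ B| = 3; needs |A ∖ B| = 2 — false.
(e) cluster IV: |A| = 9, |A ∩ B| = 3; needs |A ∩ B| ≤ 2 — false.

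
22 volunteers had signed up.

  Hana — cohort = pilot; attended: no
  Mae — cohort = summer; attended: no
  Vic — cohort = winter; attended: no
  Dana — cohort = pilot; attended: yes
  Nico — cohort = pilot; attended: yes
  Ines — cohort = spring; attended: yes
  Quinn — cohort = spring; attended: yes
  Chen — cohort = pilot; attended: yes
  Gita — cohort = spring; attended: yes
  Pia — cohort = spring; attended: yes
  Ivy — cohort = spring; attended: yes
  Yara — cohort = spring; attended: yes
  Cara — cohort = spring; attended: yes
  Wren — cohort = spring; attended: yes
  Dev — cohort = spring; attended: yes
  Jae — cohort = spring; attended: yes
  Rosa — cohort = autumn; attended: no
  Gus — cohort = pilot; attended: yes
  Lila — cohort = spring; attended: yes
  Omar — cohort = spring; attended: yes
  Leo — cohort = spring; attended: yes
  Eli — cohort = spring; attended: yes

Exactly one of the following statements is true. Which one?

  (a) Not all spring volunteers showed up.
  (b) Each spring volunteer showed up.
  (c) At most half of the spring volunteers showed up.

(b)

|A| = 14, |A ∩ B| = 14, |A ∖ B| = 0.
(a) requires A ⊄ B (|A ∖ B| ≥ 1): false.
(b) requires A ⊆ B, i.e. every element of A is in B (|A ∖ B| = 0): true.
(c) requires |A ∩ B| ≤ |A ∖ B|: false.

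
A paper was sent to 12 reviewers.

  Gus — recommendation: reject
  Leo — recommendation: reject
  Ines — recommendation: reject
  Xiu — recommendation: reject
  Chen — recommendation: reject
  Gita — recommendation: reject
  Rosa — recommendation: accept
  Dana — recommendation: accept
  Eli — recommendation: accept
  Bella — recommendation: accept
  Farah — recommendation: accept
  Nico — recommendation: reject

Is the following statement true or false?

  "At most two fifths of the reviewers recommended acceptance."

'At most two fifths of the reviewers recommended acceptance' holds iff |A ∩ B| / |A| ≤ 2/5.
A (the restrictor) = {Gus, Leo, Ines, Xiu, Chen, Gita, Rosa, Dana, Eli, Bella, Farah, Nico}, |A| = 12.
A ∩ B = {Rosa, Dana, Eli, Bella, Farah}, so |A ∩ B| = 5.
A ∖ B = {Gus, Leo, Ines, Xiu, Chen, Gita, Nico}, so |A ∖ B| = 7.
|A ∩ B|/|A| = 5/12, so the statement is false.

False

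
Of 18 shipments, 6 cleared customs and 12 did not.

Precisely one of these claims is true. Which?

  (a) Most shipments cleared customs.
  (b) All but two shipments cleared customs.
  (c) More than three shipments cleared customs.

|A| = 18, |A ∩ B| = 6, |A ∖ B| = 12.
(a) requires |A ∩ B| > |A ∖ B|: false.
(b) requires |A ∖ B| = 2: false.
(c) requires |A ∩ B| > 3: true.

(c)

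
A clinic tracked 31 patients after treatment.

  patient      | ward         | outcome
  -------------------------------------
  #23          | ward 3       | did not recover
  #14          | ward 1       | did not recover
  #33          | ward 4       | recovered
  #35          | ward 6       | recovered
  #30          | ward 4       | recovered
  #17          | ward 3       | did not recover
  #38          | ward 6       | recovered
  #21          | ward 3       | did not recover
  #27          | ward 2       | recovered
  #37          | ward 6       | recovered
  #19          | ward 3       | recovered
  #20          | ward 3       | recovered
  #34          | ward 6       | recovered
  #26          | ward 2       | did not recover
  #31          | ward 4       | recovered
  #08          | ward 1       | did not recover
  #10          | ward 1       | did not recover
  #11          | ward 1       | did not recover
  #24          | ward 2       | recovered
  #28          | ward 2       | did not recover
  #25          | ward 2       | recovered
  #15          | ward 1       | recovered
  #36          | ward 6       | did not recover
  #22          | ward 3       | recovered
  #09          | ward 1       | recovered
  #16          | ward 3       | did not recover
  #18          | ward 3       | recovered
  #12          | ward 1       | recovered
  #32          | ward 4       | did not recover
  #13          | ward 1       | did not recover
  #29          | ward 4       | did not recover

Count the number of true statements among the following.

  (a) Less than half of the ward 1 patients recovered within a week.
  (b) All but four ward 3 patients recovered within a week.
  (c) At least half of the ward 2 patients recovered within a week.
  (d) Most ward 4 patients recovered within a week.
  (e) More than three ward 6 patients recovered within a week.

5

(a) ward 1: |A| = 8, |A ∩ B| = 3; needs |A ∩ B| < |A ∖ B| — true.
(b) ward 3: |A| = 8, |A ∩ B| = 4; needs |A ∖ B| = 4 — true.
(c) ward 2: |A| = 5, |A ∩ B| = 3; needs |A ∩ B| ≥ |A ∖ B| — true.
(d) ward 4: |A| = 5, |A ∩ B| = 3; needs |A ∩ B| > |A ∖ B| — true.
(e) ward 6: |A| = 5, |A ∩ B| = 4; needs |A ∩ B| > 3 — true.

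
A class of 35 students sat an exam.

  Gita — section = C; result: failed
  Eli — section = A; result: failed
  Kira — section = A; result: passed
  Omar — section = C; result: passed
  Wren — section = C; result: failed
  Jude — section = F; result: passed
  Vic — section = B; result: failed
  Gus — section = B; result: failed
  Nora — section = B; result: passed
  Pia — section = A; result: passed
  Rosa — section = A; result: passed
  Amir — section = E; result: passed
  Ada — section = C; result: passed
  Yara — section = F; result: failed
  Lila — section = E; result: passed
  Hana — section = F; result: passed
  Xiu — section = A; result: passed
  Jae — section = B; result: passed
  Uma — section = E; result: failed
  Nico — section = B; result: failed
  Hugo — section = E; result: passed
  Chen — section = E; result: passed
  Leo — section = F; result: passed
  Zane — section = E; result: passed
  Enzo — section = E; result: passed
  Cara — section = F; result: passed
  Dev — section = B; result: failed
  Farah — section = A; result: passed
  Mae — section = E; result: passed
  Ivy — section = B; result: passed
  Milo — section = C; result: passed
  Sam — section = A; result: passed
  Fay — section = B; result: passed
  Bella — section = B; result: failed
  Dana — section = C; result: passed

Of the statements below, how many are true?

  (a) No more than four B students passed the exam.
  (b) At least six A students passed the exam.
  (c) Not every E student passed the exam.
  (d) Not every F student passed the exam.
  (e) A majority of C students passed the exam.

5

(a) B: |A| = 9, |A ∩ B| = 4; needs |A ∩ B| ≤ 4 — true.
(b) A: |A| = 7, |A ∩ B| = 6; needs |A ∩ B| ≥ 6 — true.
(c) E: |A| = 8, |A ∩ B| = 7; needs A ⊄ B (|A ∖ B| ≥ 1) — true.
(d) F: |A| = 5, |A ∩ B| = 4; needs A ⊄ B (|A ∖ B| ≥ 1) — true.
(e) C: |A| = 6, |A ∩ B| = 4; needs |A ∩ B| > |A ∖ B| — true.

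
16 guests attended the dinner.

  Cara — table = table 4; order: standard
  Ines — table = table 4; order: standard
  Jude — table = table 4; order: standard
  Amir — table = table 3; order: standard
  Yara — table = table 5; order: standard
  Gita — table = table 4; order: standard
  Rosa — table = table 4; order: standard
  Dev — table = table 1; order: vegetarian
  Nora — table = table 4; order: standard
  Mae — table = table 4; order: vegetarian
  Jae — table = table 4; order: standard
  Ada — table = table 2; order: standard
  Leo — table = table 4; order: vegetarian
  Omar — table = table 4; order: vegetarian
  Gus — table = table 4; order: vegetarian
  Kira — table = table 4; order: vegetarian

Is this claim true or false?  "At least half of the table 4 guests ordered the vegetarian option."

'At least half of the table 4 guests ordered the vegetarian option' holds iff |A ∩ B| ≥ |A ∖ B|.
A (the restrictor) = {Cara, Ines, Jude, Gita, Rosa, Nora, Mae, Jae, Leo, Omar, Gus, Kira}, |A| = 12.
A ∩ B = {Mae, Leo, Omar, Gus, Kira}, so |A ∩ B| = 5.
A ∖ B = {Cara, Ines, Jude, Gita, Rosa, Nora, Jae}, so |A ∖ B| = 7.
5 < 7, so the statement is false.

False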